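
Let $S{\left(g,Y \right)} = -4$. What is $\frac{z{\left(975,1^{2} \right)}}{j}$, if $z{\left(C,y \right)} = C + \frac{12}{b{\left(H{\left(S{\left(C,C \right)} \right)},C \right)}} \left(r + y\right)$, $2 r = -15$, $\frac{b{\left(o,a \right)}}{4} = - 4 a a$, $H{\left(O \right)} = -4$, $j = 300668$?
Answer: $\frac{190125001}{58630260000} \approx 0.0032428$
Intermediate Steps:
$b{\left(o,a \right)} = - 16 a^{2}$ ($b{\left(o,a \right)} = 4 - 4 a a = 4 \left(- 4 a^{2}\right) = - 16 a^{2}$)
$r = - \frac{15}{2}$ ($r = \frac{1}{2} \left(-15\right) = - \frac{15}{2} \approx -7.5$)
$z{\left(C,y \right)} = C - \frac{3 \left(- \frac{15}{2} + y\right)}{4 C^{2}}$ ($z{\left(C,y \right)} = C + \frac{12}{\left(-16\right) C^{2}} \left(- \frac{15}{2} + y\right) = C + 12 \left(- \frac{1}{16 C^{2}}\right) \left(- \frac{15}{2} + y\right) = C + - \frac{3}{4 C^{2}} \left(- \frac{15}{2} + y\right) = C - \frac{3 \left(- \frac{15}{2} + y\right)}{4 C^{2}}$)
$\frac{z{\left(975,1^{2} \right)}}{j} = \frac{\frac{1}{8} \cdot \frac{1}{950625} \left(45 - 6 \cdot 1^{2} + 8 \cdot 975^{3}\right)}{300668} = \frac{1}{8} \cdot \frac{1}{950625} \left(45 - 6 + 8 \cdot 926859375\right) \frac{1}{300668} = \frac{1}{8} \cdot \frac{1}{950625} \left(45 - 6 + 7414875000\right) \frac{1}{300668} = \frac{1}{8} \cdot \frac{1}{950625} \cdot 7414875039 \cdot \frac{1}{300668} = \frac{190125001}{195000} \cdot \frac{1}{300668} = \frac{190125001}{58630260000}$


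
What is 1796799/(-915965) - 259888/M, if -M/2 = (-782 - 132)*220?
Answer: -12008112472/4604556055 ≈ -2.6079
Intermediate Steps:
M = 402160 (M = -2*(-782 - 132)*220 = -(-1828)*220 = -2*(-201080) = 402160)
1796799/(-915965) - 259888/M = 1796799/(-915965) - 259888/402160 = 1796799*(-1/915965) - 259888*1/402160 = -1796799/915965 - 16243/25135 = -12008112472/4604556055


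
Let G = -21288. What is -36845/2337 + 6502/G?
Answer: -133258589/8291676 ≈ -16.071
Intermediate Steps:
-36845/2337 + 6502/G = -36845/2337 + 6502/(-21288) = -36845*1/2337 + 6502*(-1/21288) = -36845/2337 - 3251/10644 = -133258589/8291676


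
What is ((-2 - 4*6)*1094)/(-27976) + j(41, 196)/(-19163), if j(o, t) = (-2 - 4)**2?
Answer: 10462793/10309694 ≈ 1.0149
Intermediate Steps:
j(o, t) = 36 (j(o, t) = (-6)**2 = 36)
((-2 - 4*6)*1094)/(-27976) + j(41, 196)/(-19163) = ((-2 - 4*6)*1094)/(-27976) + 36/(-19163) = ((-2 - 24)*1094)*(-1/27976) + 36*(-1/19163) = -26*1094*(-1/27976) - 36/19163 = -28444*(-1/27976) - 36/19163 = 547/538 - 36/19163 = 10462793/10309694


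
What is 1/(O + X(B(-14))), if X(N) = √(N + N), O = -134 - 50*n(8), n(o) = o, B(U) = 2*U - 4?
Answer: -267/142610 - 2*I/71305 ≈ -0.0018722 - 2.8049e-5*I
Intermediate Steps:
B(U) = -4 + 2*U
O = -534 (O = -134 - 50*8 = -134 - 400 = -534)
X(N) = √2*√N (X(N) = √(2*N) = √2*√N)
1/(O + X(B(-14))) = 1/(-534 + √2*√(-4 + 2*(-14))) = 1/(-534 + √2*√(-4 - 28)) = 1/(-534 + √2*√(-32)) = 1/(-534 + √2*(4*I*√2)) = 1/(-534 + 8*I) = (-534 - 8*I)/285220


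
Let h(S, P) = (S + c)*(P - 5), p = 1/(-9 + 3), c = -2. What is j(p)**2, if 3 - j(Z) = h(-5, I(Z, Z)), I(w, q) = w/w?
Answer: 625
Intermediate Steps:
I(w, q) = 1
p = -1/6 (p = 1/(-6) = -1/6 ≈ -0.16667)
h(S, P) = (-5 + P)*(-2 + S) (h(S, P) = (S - 2)*(P - 5) = (-2 + S)*(-5 + P) = (-5 + P)*(-2 + S))
j(Z) = -25 (j(Z) = 3 - (10 - 5*(-5) - 2*1 + 1*(-5)) = 3 - (10 + 25 - 2 - 5) = 3 - 1*28 = 3 - 28 = -25)
j(p)**2 = (-25)**2 = 625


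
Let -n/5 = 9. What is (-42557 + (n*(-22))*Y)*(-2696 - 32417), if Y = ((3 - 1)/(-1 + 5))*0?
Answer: 1494303941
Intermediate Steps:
n = -45 (n = -5*9 = -45)
Y = 0 (Y = (2/4)*0 = (2*(¼))*0 = (½)*0 = 0)
(-42557 + (n*(-22))*Y)*(-2696 - 32417) = (-42557 - 45*(-22)*0)*(-2696 - 32417) = (-42557 + 990*0)*(-35113) = (-42557 + 0)*(-35113) = -42557*(-35113) = 1494303941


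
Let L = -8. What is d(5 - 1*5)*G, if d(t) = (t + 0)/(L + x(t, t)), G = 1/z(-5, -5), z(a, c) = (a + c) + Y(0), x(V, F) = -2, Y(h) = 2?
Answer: 0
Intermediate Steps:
z(a, c) = 2 + a + c (z(a, c) = (a + c) + 2 = 2 + a + c)
G = -⅛ (G = 1/(2 - 5 - 5) = 1/(-8) = -⅛ ≈ -0.12500)
d(t) = -t/10 (d(t) = (t + 0)/(-8 - 2) = t/(-10) = t*(-⅒) = -t/10)
d(5 - 1*5)*G = -(5 - 1*5)/10*(-⅛) = -(5 - 5)/10*(-⅛) = -⅒*0*(-⅛) = 0*(-⅛) = 0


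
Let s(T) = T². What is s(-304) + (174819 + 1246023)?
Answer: 1513258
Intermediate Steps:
s(-304) + (174819 + 1246023) = (-304)² + (174819 + 1246023) = 92416 + 1420842 = 1513258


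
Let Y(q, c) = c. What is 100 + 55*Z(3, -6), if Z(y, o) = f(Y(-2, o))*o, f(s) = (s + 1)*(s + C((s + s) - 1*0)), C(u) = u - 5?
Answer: -37850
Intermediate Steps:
C(u) = -5 + u
f(s) = (1 + s)*(-5 + 3*s) (f(s) = (s + 1)*(s + (-5 + ((s + s) - 1*0))) = (1 + s)*(s + (-5 + (2*s + 0))) = (1 + s)*(s + (-5 + 2*s)) = (1 + s)*(-5 + 3*s))
Z(y, o) = o*(-5 - 2*o + 3*o²) (Z(y, o) = (-5 - 2*o + 3*o²)*o = o*(-5 - 2*o + 3*o²))
100 + 55*Z(3, -6) = 100 + 55*(-6*(-5 - 2*(-6) + 3*(-6)²)) = 100 + 55*(-6*(-5 + 12 + 3*36)) = 100 + 55*(-6*(-5 + 12 + 108)) = 100 + 55*(-6*115) = 100 + 55*(-690) = 100 - 37950 = -37850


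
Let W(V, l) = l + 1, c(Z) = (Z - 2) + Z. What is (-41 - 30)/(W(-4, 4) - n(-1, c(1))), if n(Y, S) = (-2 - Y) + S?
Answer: -71/6 ≈ -11.833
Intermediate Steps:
c(Z) = -2 + 2*Z (c(Z) = (-2 + Z) + Z = -2 + 2*Z)
n(Y, S) = -2 + S - Y
W(V, l) = 1 + l
(-41 - 30)/(W(-4, 4) - n(-1, c(1))) = (-41 - 30)/((1 + 4) - (-2 + (-2 + 2*1) - 1*(-1))) = -71/(5 - (-2 + (-2 + 2) + 1)) = -71/(5 - (-2 + 0 + 1)) = -71/(5 - 1*(-1)) = -71/(5 + 1) = -71/6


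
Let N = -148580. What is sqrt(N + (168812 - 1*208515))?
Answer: I*sqrt(188283) ≈ 433.92*I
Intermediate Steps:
sqrt(N + (168812 - 1*208515)) = sqrt(-148580 + (168812 - 1*208515)) = sqrt(-148580 + (168812 - 208515)) = sqrt(-148580 - 39703) = sqrt(-188283) = I*sqrt(188283)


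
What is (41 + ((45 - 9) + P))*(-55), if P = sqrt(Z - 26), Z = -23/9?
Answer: -4235 - 55*I*sqrt(257)/3 ≈ -4235.0 - 293.91*I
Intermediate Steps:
Z = -23/9 (Z = -23*1/9 = -23/9 ≈ -2.5556)
P = I*sqrt(257)/3 (P = sqrt(-23/9 - 26) = sqrt(-257/9) = I*sqrt(257)/3 ≈ 5.3437*I)
(41 + ((45 - 9) + P))*(-55) = (41 + ((45 - 9) + I*sqrt(257)/3))*(-55) = (41 + (36 + I*sqrt(257)/3))*(-55) = (77 + I*sqrt(257)/3)*(-55) = -4235 - 55*I*sqrt(257)/3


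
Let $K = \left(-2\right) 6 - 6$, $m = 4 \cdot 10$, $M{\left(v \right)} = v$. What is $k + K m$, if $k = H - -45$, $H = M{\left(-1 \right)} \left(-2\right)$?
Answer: $-673$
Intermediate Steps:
$m = 40$
$H = 2$ ($H = \left(-1\right) \left(-2\right) = 2$)
$K = -18$ ($K = -12 - 6 = -18$)
$k = 47$ ($k = 2 - -45 = 2 + 45 = 47$)
$k + K m = 47 - 720 = -673$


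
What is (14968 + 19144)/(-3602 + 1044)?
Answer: -17056/1279 ≈ -13.335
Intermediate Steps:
(14968 + 19144)/(-3602 + 1044) = 34112/(-2558) = 34112*(-1/2558) = -17056/1279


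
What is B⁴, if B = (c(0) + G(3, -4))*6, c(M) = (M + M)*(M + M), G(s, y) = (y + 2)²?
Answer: 331776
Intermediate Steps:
G(s, y) = (2 + y)²
c(M) = 4*M² (c(M) = (2*M)*(2*M) = 4*M²)
B = 24 (B = (4*0² + (2 - 4)²)*6 = (4*0 + (-2)²)*6 = (0 + 4)*6 = 4*6 = 24)
B⁴ = 24⁴ = 331776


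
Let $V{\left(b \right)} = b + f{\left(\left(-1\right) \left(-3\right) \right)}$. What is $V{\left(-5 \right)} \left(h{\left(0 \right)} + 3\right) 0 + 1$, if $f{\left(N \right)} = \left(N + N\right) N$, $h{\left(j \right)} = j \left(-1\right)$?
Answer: $1$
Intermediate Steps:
$h{\left(j \right)} = - j$
$f{\left(N \right)} = 2 N^{2}$ ($f{\left(N \right)} = 2 N N = 2 N^{2}$)
$V{\left(b \right)} = 18 + b$ ($V{\left(b \right)} = b + 2 \left(\left(-1\right) \left(-3\right)\right)^{2} = b + 2 \cdot 3^{2} = b + 2 \cdot 9 = b + 18 = 18 + b$)
$V{\left(-5 \right)} \left(h{\left(0 \right)} + 3\right) 0 + 1 = \left(18 - 5\right) \left(\left(-1\right) 0 + 3\right) 0 + 1 = 13 \left(0 + 3\right) 0 + 1 = 13 \cdot 3 \cdot 0 + 1 = 13 \cdot 0 + 1 = 0 + 1 = 1$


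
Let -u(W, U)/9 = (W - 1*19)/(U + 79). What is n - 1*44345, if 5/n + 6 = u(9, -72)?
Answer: -2128525/48 ≈ -44344.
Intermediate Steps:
u(W, U) = -9*(-19 + W)/(79 + U) (u(W, U) = -9*(W - 1*19)/(U + 79) = -9*(W - 19)/(79 + U) = -9*(-19 + W)/(79 + U))
n = 35/48 (n = 5/(-6 + 9*(19 - 1*9)/(79 - 72)) = 5/(-6 + 9*(19 - 9)/7) = 5/(-6 + 9*(1/7)*10) = 5/(-6 + 90/7) = 5/(48/7) = 5*(7/48) = 35/48 ≈ 0.72917)
n - 1*44345 = 35/48 - 1*44345 = 35/48 - 44345 = -2128525/48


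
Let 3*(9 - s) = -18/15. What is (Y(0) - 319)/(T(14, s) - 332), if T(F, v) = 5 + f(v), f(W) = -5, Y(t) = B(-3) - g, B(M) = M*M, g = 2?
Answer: 78/83 ≈ 0.93976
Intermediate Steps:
s = 47/5 (s = 9 - (-6)/15 = 9 - 1/3*(-6/5) = 9 + 2/5 = 47/5 ≈ 9.4000)
B(M) = M**2
Y(t) = 7 (Y(t) = (-3)**2 - 1*2 = 9 - 2 = 7)
T(F, v) = 0 (T(F, v) = 5 - 5 = 0)
(Y(0) - 319)/(T(14, s) - 332) = (7 - 319)/(0 - 332) = -312/(-332) = -312*(-1/332) = 78/83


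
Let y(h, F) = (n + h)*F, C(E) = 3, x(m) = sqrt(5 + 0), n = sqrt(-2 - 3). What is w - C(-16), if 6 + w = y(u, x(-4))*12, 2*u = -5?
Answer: -9 - 30*sqrt(5) + 60*I ≈ -76.082 + 60.0*I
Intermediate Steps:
n = I*sqrt(5) (n = sqrt(-5) = I*sqrt(5) ≈ 2.2361*I)
x(m) = sqrt(5)
u = -5/2 (u = (1/2)*(-5) = -5/2 ≈ -2.5000)
y(h, F) = F*(h + I*sqrt(5)) (y(h, F) = (I*sqrt(5) + h)*F = (h + I*sqrt(5))*F = F*(h + I*sqrt(5)))
w = -6 + 12*sqrt(5)*(-5/2 + I*sqrt(5)) (w = -6 + (sqrt(5)*(-5/2 + I*sqrt(5)))*12 = -6 + 12*sqrt(5)*(-5/2 + I*sqrt(5)) ≈ -73.082 + 60.0*I)
w - C(-16) = (-6 - 30*sqrt(5) + 60*I) - 1*3 = (-6 - 30*sqrt(5) + 60*I) - 3 = -9 - 30*sqrt(5) + 60*I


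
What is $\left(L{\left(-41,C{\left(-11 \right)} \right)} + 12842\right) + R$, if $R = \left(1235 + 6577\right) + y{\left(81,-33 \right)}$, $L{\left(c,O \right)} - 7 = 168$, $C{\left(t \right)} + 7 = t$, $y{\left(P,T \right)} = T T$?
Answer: $21918$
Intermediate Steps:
$y{\left(P,T \right)} = T^{2}$
$C{\left(t \right)} = -7 + t$
$L{\left(c,O \right)} = 175$ ($L{\left(c,O \right)} = 7 + 168 = 175$)
$R = 8901$ ($R = \left(1235 + 6577\right) + \left(-33\right)^{2} = 7812 + 1089 = 8901$)
$\left(L{\left(-41,C{\left(-11 \right)} \right)} + 12842\right) + R = \left(175 + 12842\right) + 8901 = 13017 + 8901 = 21918$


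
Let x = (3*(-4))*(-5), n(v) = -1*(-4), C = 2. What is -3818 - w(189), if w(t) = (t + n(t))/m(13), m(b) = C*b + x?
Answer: -328541/86 ≈ -3820.2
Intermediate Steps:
n(v) = 4
x = 60 (x = -12*(-5) = 60)
m(b) = 60 + 2*b (m(b) = 2*b + 60 = 60 + 2*b)
w(t) = 2/43 + t/86 (w(t) = (t + 4)/(60 + 2*13) = (4 + t)/(60 + 26) = (4 + t)/86 = (4 + t)*(1/86) = 2/43 + t/86)
-3818 - w(189) = -3818 - (2/43 + (1/86)*189) = -3818 - (2/43 + 189/86) = -3818 - 1*193/86 = -3818 - 193/86 = -328541/86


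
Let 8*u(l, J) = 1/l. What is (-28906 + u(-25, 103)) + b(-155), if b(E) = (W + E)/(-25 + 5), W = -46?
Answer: -5779191/200 ≈ -28896.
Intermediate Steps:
b(E) = 23/10 - E/20 (b(E) = (-46 + E)/(-25 + 5) = (-46 + E)/(-20) = (-46 + E)*(-1/20) = 23/10 - E/20)
u(l, J) = 1/(8*l)
(-28906 + u(-25, 103)) + b(-155) = (-28906 + (⅛)/(-25)) + (23/10 - 1/20*(-155)) = (-28906 + (⅛)*(-1/25)) + (23/10 + 31/4) = (-28906 - 1/200) + 201/20 = -5781201/200 + 201/20 = -5779191/200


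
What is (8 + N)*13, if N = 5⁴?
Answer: 8229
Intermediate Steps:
N = 625
(8 + N)*13 = (8 + 625)*13 = 633*13 = 8229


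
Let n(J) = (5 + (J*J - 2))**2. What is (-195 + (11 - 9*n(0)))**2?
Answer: 70225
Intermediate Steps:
n(J) = (3 + J**2)**2 (n(J) = (5 + (J**2 - 2))**2 = (5 + (-2 + J**2))**2 = (3 + J**2)**2)
(-195 + (11 - 9*n(0)))**2 = (-195 + (11 - 9*(3 + 0**2)**2))**2 = (-195 + (11 - 9*(3 + 0)**2))**2 = (-195 + (11 - 9*3**2))**2 = (-195 + (11 - 9*9))**2 = (-195 + (11 - 81))**2 = (-195 - 70)**2 = (-265)**2 = 70225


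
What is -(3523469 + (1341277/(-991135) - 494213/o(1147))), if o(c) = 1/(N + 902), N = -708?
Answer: 91535137434432/991135 ≈ 9.2354e+7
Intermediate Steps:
o(c) = 1/194 (o(c) = 1/(-708 + 902) = 1/194)
-(3523469 + (1341277/(-991135) - 494213/o(1147))) = -(3523469 + (1341277/(-991135) - 494213/1/194)) = -(3523469 + (1341277*(-1/991135) - 494213*194)) = -(3523469 + (-1341277/991135 - 95877322)) = -(3523469 - 95027370881747/991135) = -1*(-91535137434432/991135) = 91535137434432/991135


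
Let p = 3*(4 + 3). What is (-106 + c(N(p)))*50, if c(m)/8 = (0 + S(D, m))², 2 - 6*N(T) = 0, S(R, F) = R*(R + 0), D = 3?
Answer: 27100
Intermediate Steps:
S(R, F) = R² (S(R, F) = R*R = R²)
p = 21 (p = 3*7 = 21)
N(T) = ⅓ (N(T) = ⅓ - ⅙*0 = ⅓ + 0 = ⅓)
c(m) = 648 (c(m) = 8*(0 + 3²)² = 8*(0 + 9)² = 8*9² = 8*81 = 648)
(-106 + c(N(p)))*50 = (-106 + 648)*50 = 542*50 = 27100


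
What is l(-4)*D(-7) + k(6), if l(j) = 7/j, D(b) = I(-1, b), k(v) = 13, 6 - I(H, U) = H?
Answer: 3/4 ≈ 0.75000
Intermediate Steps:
I(H, U) = 6 - H
D(b) = 7 (D(b) = 6 - 1*(-1) = 6 + 1 = 7)
l(-4)*D(-7) + k(6) = (7/(-4))*7 + 13 = (7*(-1/4))*7 + 13 = -7/4*7 + 13 = -49/4 + 13 = 3/4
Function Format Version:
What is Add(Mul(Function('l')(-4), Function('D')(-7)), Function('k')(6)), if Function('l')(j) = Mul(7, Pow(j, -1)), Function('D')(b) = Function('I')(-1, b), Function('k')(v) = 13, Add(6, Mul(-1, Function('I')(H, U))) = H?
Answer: Rational(3, 4) ≈ 0.75000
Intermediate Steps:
Function('I')(H, U) = Add(6, Mul(-1, H))
Function('D')(b) = 7 (Function('D')(b) = Add(6, Mul(-1, -1)) = Add(6, 1) = 7)
Add(Mul(Function('l')(-4), Function('D')(-7)), Function('k')(6)) = Add(Mul(Mul(7, Pow(-4, -1)), 7), 13) = Add(Mul(Mul(7, Rational(-1, 4)), 7), 13) = Add(Mul(Rational(-7, 4), 7), 13) = Add(Rational(-49, 4), 13) = Rational(3, 4)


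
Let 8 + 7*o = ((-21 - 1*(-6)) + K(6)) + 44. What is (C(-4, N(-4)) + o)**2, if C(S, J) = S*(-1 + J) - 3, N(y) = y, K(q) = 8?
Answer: 21904/49 ≈ 447.02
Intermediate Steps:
C(S, J) = -3 + S*(-1 + J)
o = 29/7 (o = -8/7 + (((-21 - 1*(-6)) + 8) + 44)/7 = -8/7 + (((-21 + 6) + 8) + 44)/7 = -8/7 + ((-15 + 8) + 44)/7 = -8/7 + (-7 + 44)/7 = -8/7 + (1/7)*37 = -8/7 + 37/7 = 29/7 ≈ 4.1429)
(C(-4, N(-4)) + o)**2 = ((-3 - 1*(-4) - 4*(-4)) + 29/7)**2 = ((-3 + 4 + 16) + 29/7)**2 = (17 + 29/7)**2 = (148/7)**2 = 21904/49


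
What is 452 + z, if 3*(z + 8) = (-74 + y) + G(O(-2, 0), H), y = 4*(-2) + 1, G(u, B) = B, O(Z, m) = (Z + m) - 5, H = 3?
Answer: 418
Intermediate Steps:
O(Z, m) = -5 + Z + m
y = -7 (y = -8 + 1 = -7)
z = -34 (z = -8 + ((-74 - 7) + 3)/3 = -8 + (-81 + 3)/3 = -8 + (⅓)*(-78) = -8 - 26 = -34)
452 + z = 452 - 34 = 418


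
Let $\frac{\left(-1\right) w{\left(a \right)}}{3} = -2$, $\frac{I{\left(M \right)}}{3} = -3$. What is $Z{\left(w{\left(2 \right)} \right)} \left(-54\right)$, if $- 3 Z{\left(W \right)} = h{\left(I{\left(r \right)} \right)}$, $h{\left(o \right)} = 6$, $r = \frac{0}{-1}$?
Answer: $108$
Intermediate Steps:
$r = 0$ ($r = 0 \left(-1\right) = 0$)
$I{\left(M \right)} = -9$ ($I{\left(M \right)} = 3 \left(-3\right) = -9$)
$w{\left(a \right)} = 6$ ($w{\left(a \right)} = \left(-3\right) \left(-2\right) = 6$)
$Z{\left(W \right)} = -2$ ($Z{\left(W \right)} = \left(- \frac{1}{3}\right) 6 = -2$)
$Z{\left(w{\left(2 \right)} \right)} \left(-54\right) = \left(-2\right) \left(-54\right) = 108$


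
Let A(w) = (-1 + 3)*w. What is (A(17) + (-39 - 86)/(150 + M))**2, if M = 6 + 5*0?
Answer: 26822041/24336 ≈ 1102.2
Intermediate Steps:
M = 6 (M = 6 + 0 = 6)
A(w) = 2*w
(A(17) + (-39 - 86)/(150 + M))**2 = (2*17 + (-39 - 86)/(150 + 6))**2 = (34 - 125/156)**2 = (5179/156)**2 = 26822041/24336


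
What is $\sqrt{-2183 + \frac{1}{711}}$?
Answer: $\frac{4 i \sqrt{7663553}}{237} \approx 46.723 i$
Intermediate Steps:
$\sqrt{-2183 + \frac{1}{711}} = \sqrt{- \frac{1552112}{711}} = \frac{4 i \sqrt{7663553}}{237}$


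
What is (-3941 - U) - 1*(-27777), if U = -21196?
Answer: 45032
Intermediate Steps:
(-3941 - U) - 1*(-27777) = (-3941 - 1*(-21196)) - 1*(-27777) = (-3941 + 21196) + 27777 = 17255 + 27777 = 45032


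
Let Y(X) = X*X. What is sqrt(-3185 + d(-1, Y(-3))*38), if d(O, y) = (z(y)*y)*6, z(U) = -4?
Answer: I*sqrt(11393) ≈ 106.74*I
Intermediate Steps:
Y(X) = X**2
d(O, y) = -24*y (d(O, y) = -4*y*6 = -24*y)
sqrt(-3185 + d(-1, Y(-3))*38) = sqrt(-3185 - 24*(-3)**2*38) = sqrt(-3185 - 24*9*38) = sqrt(-3185 - 216*38) = sqrt(-3185 - 8208) = sqrt(-11393) = I*sqrt(11393)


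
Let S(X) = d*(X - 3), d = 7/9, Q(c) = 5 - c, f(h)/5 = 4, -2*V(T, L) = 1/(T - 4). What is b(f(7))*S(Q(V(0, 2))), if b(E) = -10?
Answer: -175/12 ≈ -14.583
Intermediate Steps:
V(T, L) = -1/(2*(-4 + T)) (V(T, L) = -1/(2*(T - 4)) = -1/(2*(-4 + T)))
f(h) = 20 (f(h) = 5*4 = 20)
d = 7/9 (d = 7*(⅑) = 7/9 ≈ 0.77778)
S(X) = -7/3 + 7*X/9 (S(X) = 7*(X - 3)/9 = 7*(-3 + X)/9 = -7/3 + 7*X/9)
b(f(7))*S(Q(V(0, 2))) = -10*(-7/3 + 7*(5 - (-1)/(-8 + 2*0))/9) = -10*(-7/3 + 7*(5 - (-1)/(-8 + 0))/9) = -10*(-7/3 + 7*(5 - (-1)/(-8))/9) = -10*(-7/3 + 7*(5 - (-1)*(-1)/8)/9) = -10*(-7/3 + 7*(5 - 1*⅛)/9) = -10*(-7/3 + 7*(5 - ⅛)/9) = -10*(-7/3 + (7/9)*(39/8)) = -10*(-7/3 + 91/24) = -10*35/24 = -175/12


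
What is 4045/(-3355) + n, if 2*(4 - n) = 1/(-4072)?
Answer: 15270671/5464624 ≈ 2.7945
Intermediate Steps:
n = 32577/8144 (n = 4 - ½/(-4072) = 4 - ½*(-1/4072) = 4 + 1/8144 = 32577/8144 ≈ 4.0001)
4045/(-3355) + n = 4045/(-3355) + 32577/8144 = 4045*(-1/3355) + 32577/8144 = -809/671 + 32577/8144 = 15270671/5464624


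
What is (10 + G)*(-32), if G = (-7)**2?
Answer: -1888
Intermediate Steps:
G = 49
(10 + G)*(-32) = (10 + 49)*(-32) = 59*(-32) = -1888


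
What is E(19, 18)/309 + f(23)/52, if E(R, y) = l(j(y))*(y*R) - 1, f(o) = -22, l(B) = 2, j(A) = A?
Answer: 14359/8034 ≈ 1.7873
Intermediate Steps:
E(R, y) = -1 + 2*R*y (E(R, y) = 2*(y*R) - 1 = 2*(R*y) - 1 = 2*R*y - 1 = -1 + 2*R*y)
E(19, 18)/309 + f(23)/52 = (-1 + 2*19*18)/309 - 22/52 = (-1 + 684)*(1/309) - 22*1/52 = 683*(1/309) - 11/26 = 683/309 - 11/26 = 14359/8034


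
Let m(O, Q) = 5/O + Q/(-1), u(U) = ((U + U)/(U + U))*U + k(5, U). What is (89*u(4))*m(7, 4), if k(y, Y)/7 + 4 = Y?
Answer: -8188/7 ≈ -1169.7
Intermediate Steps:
k(y, Y) = -28 + 7*Y
u(U) = -28 + 8*U (u(U) = ((U + U)/(U + U))*U + (-28 + 7*U) = ((2*U)/((2*U)))*U + (-28 + 7*U) = ((2*U)*(1/(2*U)))*U + (-28 + 7*U) = 1*U + (-28 + 7*U) = U + (-28 + 7*U) = -28 + 8*U)
m(O, Q) = -Q + 5/O (m(O, Q) = 5/O + Q*(-1) = 5/O - Q = -Q + 5/O)
(89*u(4))*m(7, 4) = (89*(-28 + 8*4))*(-1*4 + 5/7) = (89*(-28 + 32))*(-4 + 5*(⅐)) = (89*4)*(-4 + 5/7) = 356*(-23/7) = -8188/7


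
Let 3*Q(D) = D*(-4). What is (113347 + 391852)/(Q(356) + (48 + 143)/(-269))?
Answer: -407695593/383629 ≈ -1062.7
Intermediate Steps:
Q(D) = -4*D/3 (Q(D) = (D*(-4))/3 = (-4*D)/3 = -4*D/3)
(113347 + 391852)/(Q(356) + (48 + 143)/(-269)) = (113347 + 391852)/(-4/3*356 + (48 + 143)/(-269)) = 505199/(-1424/3 - 1/269*191) = 505199/(-1424/3 - 191/269) = 505199/(-383629/807) = 505199*(-807/383629) = -407695593/383629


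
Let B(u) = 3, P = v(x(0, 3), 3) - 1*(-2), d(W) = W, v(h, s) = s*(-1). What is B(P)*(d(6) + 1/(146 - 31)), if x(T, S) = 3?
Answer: 2073/115 ≈ 18.026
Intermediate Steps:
v(h, s) = -s
P = -1 (P = -1*3 - 1*(-2) = -3 + 2 = -1)
B(P)*(d(6) + 1/(146 - 31)) = 3*(6 + 1/(146 - 31)) = 3*(6 + 1/115) = 3*(691/115) = 2073/115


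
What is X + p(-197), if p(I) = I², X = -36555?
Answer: 2254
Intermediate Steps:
X + p(-197) = -36555 + (-197)² = -36555 + 38809 = 2254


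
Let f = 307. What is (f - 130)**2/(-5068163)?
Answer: -31329/5068163 ≈ -0.0061815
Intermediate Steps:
(f - 130)**2/(-5068163) = (307 - 130)**2/(-5068163) = 177**2*(-1/5068163) = 31329*(-1/5068163) = -31329/5068163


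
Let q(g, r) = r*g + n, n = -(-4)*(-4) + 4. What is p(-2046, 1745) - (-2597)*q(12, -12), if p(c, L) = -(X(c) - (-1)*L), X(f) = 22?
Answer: -406899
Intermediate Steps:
n = -12 (n = -4*4 + 4 = -16 + 4 = -12)
p(c, L) = -22 - L (p(c, L) = -(22 - (-1)*L) = -(22 + L) = -22 - L)
q(g, r) = -12 + g*r (q(g, r) = r*g - 12 = g*r - 12 = -12 + g*r)
p(-2046, 1745) - (-2597)*q(12, -12) = (-22 - 1*1745) - (-2597)*(-12 + 12*(-12)) = (-22 - 1745) - (-2597)*(-12 - 144) = -1767 - (-2597)*(-156) = -1767 - 1*405132 = -1767 - 405132 = -406899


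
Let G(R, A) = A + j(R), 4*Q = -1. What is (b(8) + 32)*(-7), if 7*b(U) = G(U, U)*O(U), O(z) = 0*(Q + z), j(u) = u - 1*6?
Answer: -224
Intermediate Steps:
j(u) = -6 + u (j(u) = u - 6 = -6 + u)
Q = -¼ (Q = (¼)*(-1) = -¼ ≈ -0.25000)
G(R, A) = -6 + A + R (G(R, A) = A + (-6 + R) = -6 + A + R)
O(z) = 0 (O(z) = 0*(-¼ + z) = 0)
b(U) = 0 (b(U) = ((-6 + U + U)*0)/7 = ((-6 + 2*U)*0)/7 = (⅐)*0 = 0)
(b(8) + 32)*(-7) = (0 + 32)*(-7) = 32*(-7) = -224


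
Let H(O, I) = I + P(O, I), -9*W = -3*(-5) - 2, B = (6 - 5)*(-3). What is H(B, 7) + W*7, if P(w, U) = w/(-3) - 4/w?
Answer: -7/9 ≈ -0.77778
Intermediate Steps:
B = -3 (B = 1*(-3) = -3)
P(w, U) = -4/w - w/3 (P(w, U) = w*(-⅓) - 4/w = -w/3 - 4/w = -4/w - w/3)
W = -13/9 (W = -(-3*(-5) - 2)/9 = -(15 - 2)/9 = -⅑*13 = -13/9 ≈ -1.4444)
H(O, I) = I - 4/O - O/3 (H(O, I) = I + (-4/O - O/3) = I - 4/O - O/3)
H(B, 7) + W*7 = (7 - 4/(-3) - ⅓*(-3)) - 13/9*7 = (7 - 4*(-⅓) + 1) - 91/9 = (7 + 4/3 + 1) - 91/9 = 28/3 - 91/9 = -7/9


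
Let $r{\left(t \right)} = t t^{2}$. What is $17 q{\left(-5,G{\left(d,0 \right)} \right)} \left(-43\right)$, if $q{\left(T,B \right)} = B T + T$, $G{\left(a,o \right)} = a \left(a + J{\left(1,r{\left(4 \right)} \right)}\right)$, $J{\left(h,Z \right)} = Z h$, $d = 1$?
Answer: $241230$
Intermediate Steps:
$r{\left(t \right)} = t^{3}$
$G{\left(a,o \right)} = a \left(64 + a\right)$ ($G{\left(a,o \right)} = a \left(a + 4^{3} \cdot 1\right) = a \left(a + 64 \cdot 1\right) = a \left(a + 64\right) = a \left(64 + a\right)$)
$q{\left(T,B \right)} = T + B T$
$17 q{\left(-5,G{\left(d,0 \right)} \right)} \left(-43\right) = 17 \left(- 5 \left(1 + 1 \left(64 + 1\right)\right)\right) \left(-43\right) = 17 \left(- 5 \left(1 + 1 \cdot 65\right)\right) \left(-43\right) = 17 \left(- 5 \left(1 + 65\right)\right) \left(-43\right) = 17 \left(\left(-5\right) 66\right) \left(-43\right) = 17 \left(-330\right) \left(-43\right) = \left(-5610\right) \left(-43\right) = 241230$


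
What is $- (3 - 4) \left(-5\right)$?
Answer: $-5$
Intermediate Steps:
$- (3 - 4) \left(-5\right) = \left(-1\right) \left(-1\right) \left(-5\right) = 1 \left(-5\right) = -5$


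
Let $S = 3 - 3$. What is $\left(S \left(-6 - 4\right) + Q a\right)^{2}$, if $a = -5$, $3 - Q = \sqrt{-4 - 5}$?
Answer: $- 450 i \approx - 450.0 i$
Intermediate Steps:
$S = 0$
$Q = 3 - 3 i$ ($Q = 3 - \sqrt{-4 - 5} = 3 - \sqrt{-9} = 3 - 3 i \approx 3.0 - 3.0 i$)
$\left(S \left(-6 - 4\right) + Q a\right)^{2} = \left(0 \left(-6 - 4\right) + \left(3 - 3 i\right) \left(-5\right)\right)^{2} = \left(0 \left(-10\right) - \left(15 - 15 i\right)\right)^{2} = \left(0 - \left(15 - 15 i\right)\right)^{2} = \left(-15 + 15 i\right)^{2}$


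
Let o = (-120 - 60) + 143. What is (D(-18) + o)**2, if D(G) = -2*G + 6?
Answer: 25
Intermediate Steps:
D(G) = 6 - 2*G
o = -37 (o = -180 + 143 = -37)
(D(-18) + o)**2 = ((6 - 2*(-18)) - 37)**2 = ((6 + 36) - 37)**2 = (42 - 37)**2 = 5**2 = 25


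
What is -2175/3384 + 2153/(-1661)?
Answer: -3632809/1873608 ≈ -1.9389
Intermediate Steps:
-2175/3384 + 2153/(-1661) = -2175*1/3384 + 2153*(-1/1661) = -725/1128 - 2153/1661 = -3632809/1873608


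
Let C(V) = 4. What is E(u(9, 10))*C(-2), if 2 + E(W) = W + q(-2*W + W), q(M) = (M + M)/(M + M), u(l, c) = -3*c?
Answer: -124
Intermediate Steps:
q(M) = 1 (q(M) = (2*M)/((2*M)) = (2*M)*(1/(2*M)) = 1)
E(W) = -1 + W (E(W) = -2 + (W + 1) = -2 + (1 + W) = -1 + W)
E(u(9, 10))*C(-2) = (-1 - 3*10)*4 = (-1 - 30)*4 = -31*4 = -124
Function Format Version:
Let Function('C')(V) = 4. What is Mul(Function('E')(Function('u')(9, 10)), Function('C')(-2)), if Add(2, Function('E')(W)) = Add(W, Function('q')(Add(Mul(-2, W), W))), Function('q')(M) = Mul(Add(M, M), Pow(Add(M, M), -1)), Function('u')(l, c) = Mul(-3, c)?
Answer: -124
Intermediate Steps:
Function('q')(M) = 1 (Function('q')(M) = Mul(Mul(2, M), Pow(Mul(2, M), -1)) = Mul(Mul(2, M), Mul(Rational(1, 2), Pow(M, -1))) = 1)
Function('E')(W) = Add(-1, W) (Function('E')(W) = Add(-2, Add(W, 1)) = Add(-2, Add(1, W)) = Add(-1, W))
Mul(Function('E')(Function('u')(9, 10)), Function('C')(-2)) = Mul(Add(-1, Mul(-3, 10)), 4) = Mul(Add(-1, -30), 4) = Mul(-31, 4) = -124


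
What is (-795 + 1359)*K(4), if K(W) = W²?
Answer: 9024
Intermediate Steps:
(-795 + 1359)*K(4) = (-795 + 1359)*4² = 564*16 = 9024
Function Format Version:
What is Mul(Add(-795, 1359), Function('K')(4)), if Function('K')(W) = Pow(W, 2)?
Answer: 9024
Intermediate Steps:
Mul(Add(-795, 1359), Function('K')(4)) = Mul(Add(-795, 1359), Pow(4, 2)) = Mul(564, 16) = 9024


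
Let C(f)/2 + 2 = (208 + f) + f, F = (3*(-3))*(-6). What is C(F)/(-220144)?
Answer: -157/55036 ≈ -0.0028527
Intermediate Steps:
F = 54 (F = -9*(-6) = 54)
C(f) = 412 + 4*f (C(f) = -4 + 2*((208 + f) + f) = -4 + 2*(208 + 2*f) = -4 + (416 + 4*f) = 412 + 4*f)
C(F)/(-220144) = (412 + 4*54)/(-220144) = (412 + 216)*(-1/220144) = 628*(-1/220144) = -157/55036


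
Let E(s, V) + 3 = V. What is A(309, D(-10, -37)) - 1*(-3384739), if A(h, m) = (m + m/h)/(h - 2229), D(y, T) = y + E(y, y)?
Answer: 200809796105/59328 ≈ 3.3847e+6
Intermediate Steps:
E(s, V) = -3 + V
D(y, T) = -3 + 2*y (D(y, T) = y + (-3 + y) = -3 + 2*y)
A(h, m) = (m + m/h)/(-2229 + h)
A(309, D(-10, -37)) - 1*(-3384739) = (-3 + 2*(-10))*(1 + 309)/(309*(-2229 + 309)) - 1*(-3384739) = (-3 - 20)*(1/309)*310/(-1920) + 3384739 = -23*1/309*(-1/1920)*310 + 3384739 = 713/59328 + 3384739 = 200809796105/59328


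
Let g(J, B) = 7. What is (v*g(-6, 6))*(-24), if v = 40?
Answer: -6720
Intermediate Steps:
(v*g(-6, 6))*(-24) = (40*7)*(-24) = 280*(-24) = -6720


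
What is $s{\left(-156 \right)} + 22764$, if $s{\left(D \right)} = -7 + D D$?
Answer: $47093$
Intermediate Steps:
$s{\left(D \right)} = -7 + D^{2}$
$s{\left(-156 \right)} + 22764 = \left(-7 + \left(-156\right)^{2}\right) + 22764 = \left(-7 + 24336\right) + 22764 = 24329 + 22764 = 47093$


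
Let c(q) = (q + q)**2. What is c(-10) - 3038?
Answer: -2638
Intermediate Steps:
c(q) = 4*q**2 (c(q) = (2*q)**2 = 4*q**2)
c(-10) - 3038 = 4*(-10)**2 - 3038 = 4*100 - 3038 = 400 - 3038 = -2638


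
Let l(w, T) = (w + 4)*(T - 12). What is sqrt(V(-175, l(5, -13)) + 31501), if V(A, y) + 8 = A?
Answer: sqrt(31318) ≈ 176.97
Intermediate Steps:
l(w, T) = (-12 + T)*(4 + w) (l(w, T) = (4 + w)*(-12 + T) = (-12 + T)*(4 + w))
V(A, y) = -8 + A
sqrt(V(-175, l(5, -13)) + 31501) = sqrt((-8 - 175) + 31501) = sqrt(-183 + 31501) = sqrt(31318)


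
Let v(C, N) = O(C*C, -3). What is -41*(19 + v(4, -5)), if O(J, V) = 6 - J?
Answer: -369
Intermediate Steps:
v(C, N) = 6 - C² (v(C, N) = 6 - C*C = 6 - C²)
-41*(19 + v(4, -5)) = -41*(19 + (6 - 1*4²)) = -41*(19 + (6 - 1*16)) = -41*(19 + (6 - 16)) = -41*(19 - 10) = -41*9 = -369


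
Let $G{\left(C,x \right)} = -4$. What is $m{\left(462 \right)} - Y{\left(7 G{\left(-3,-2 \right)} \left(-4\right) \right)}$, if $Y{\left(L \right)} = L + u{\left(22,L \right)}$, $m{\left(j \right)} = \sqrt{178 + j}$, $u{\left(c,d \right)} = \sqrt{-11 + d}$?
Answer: $-112 - \sqrt{101} + 8 \sqrt{10} \approx -96.752$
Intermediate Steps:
$Y{\left(L \right)} = L + \sqrt{-11 + L}$
$m{\left(462 \right)} - Y{\left(7 G{\left(-3,-2 \right)} \left(-4\right) \right)} = \sqrt{178 + 462} - \left(7 \left(-4\right) \left(-4\right) + \sqrt{-11 + 7 \left(-4\right) \left(-4\right)}\right) = \sqrt{640} - \left(\left(-28\right) \left(-4\right) + \sqrt{-11 - -112}\right) = 8 \sqrt{10} - \left(112 + \sqrt{-11 + 112}\right) = 8 \sqrt{10} - \left(112 + \sqrt{101}\right) = -112 - \sqrt{101} + 8 \sqrt{10}$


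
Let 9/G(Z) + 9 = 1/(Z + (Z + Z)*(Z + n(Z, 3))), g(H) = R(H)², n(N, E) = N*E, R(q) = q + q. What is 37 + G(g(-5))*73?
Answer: -25952437/720899 ≈ -36.000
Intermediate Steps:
R(q) = 2*q
n(N, E) = E*N
g(H) = 4*H² (g(H) = (2*H)² = 4*H²)
G(Z) = 9/(-9 + 1/(Z + 8*Z²)) (G(Z) = 9/(-9 + 1/(Z + (Z + Z)*(Z + 3*Z))) = 9/(-9 + 1/(Z + (2*Z)*(4*Z))) = 9/(-9 + 1/(Z + 8*Z²)))
37 + G(g(-5))*73 = 37 - 9*4*(-5)²*(1 + 8*(4*(-5)²))/(-1 + 9*(4*(-5)²) + 72*(4*(-5)²)²)*73 = 37 - 9*4*25*(1 + 8*(4*25))/(-1 + 9*(4*25) + 72*(4*25)²)*73 = 37 - 9*100*(1 + 8*100)/(-1 + 9*100 + 72*100²)*73 = 37 - 9*100*(1 + 800)/(-1 + 900 + 72*10000)*73 = 37 - 9*100*801/(-1 + 900 + 720000)*73 = 37 - 9*100*801/720899*73 = 37 - 9*100*1/720899*801*73 = 37 - 720900/720899*73 = 37 - 52625700/720899 = -25952437/720899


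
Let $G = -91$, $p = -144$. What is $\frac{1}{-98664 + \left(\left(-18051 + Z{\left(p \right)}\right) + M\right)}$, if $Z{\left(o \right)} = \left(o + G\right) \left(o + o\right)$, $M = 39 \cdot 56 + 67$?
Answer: $- \frac{1}{46784} \approx -2.1375 \cdot 10^{-5}$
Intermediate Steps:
$M = 2251$ ($M = 2184 + 67 = 2251$)
$Z{\left(o \right)} = 2 o \left(-91 + o\right)$ ($Z{\left(o \right)} = \left(o - 91\right) \left(o + o\right) = \left(-91 + o\right) 2 o = 2 o \left(-91 + o\right)$)
$\frac{1}{-98664 + \left(\left(-18051 + Z{\left(p \right)}\right) + M\right)} = \frac{1}{-98664 - \left(15800 + 288 \left(-91 - 144\right)\right)} = \frac{1}{-98664 + \left(\left(-18051 + 2 \left(-144\right) \left(-235\right)\right) + 2251\right)} = \frac{1}{-98664 + \left(\left(-18051 + 67680\right) + 2251\right)} = \frac{1}{-98664 + \left(49629 + 2251\right)} = \frac{1}{-98664 + 51880} = \frac{1}{-46784} = - \frac{1}{46784}$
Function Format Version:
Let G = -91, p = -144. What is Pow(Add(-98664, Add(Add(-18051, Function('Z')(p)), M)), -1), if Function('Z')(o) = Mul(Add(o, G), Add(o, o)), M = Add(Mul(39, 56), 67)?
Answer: Rational(-1, 46784) ≈ -2.1375e-5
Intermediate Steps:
M = 2251 (M = Add(2184, 67) = 2251)
Function('Z')(o) = Mul(2, o, Add(-91, o)) (Function('Z')(o) = Mul(Add(o, -91), Add(o, o)) = Mul(Add(-91, o), Mul(2, o)) = Mul(2, o, Add(-91, o)))
Pow(Add(-98664, Add(Add(-18051, Function('Z')(p)), M)), -1) = Pow(Add(-98664, Add(Add(-18051, Mul(2, -144, Add(-91, -144))), 2251)), -1) = Pow(Add(-98664, Add(Add(-18051, Mul(2, -144, -235)), 2251)), -1) = Pow(Add(-98664, Add(Add(-18051, 67680), 2251)), -1) = Pow(Add(-98664, Add(49629, 2251)), -1) = Pow(Add(-98664, 51880), -1) = Pow(-46784, -1) = Rational(-1, 46784)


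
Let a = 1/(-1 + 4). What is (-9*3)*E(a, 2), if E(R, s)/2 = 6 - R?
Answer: -306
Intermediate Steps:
a = ⅓ (a = 1/3 = ⅓ ≈ 0.33333)
E(R, s) = 12 - 2*R (E(R, s) = 2*(6 - R) = 12 - 2*R)
(-9*3)*E(a, 2) = (-9*3)*(12 - 2*⅓) = -27*(12 - ⅔) = -27*34/3 = -306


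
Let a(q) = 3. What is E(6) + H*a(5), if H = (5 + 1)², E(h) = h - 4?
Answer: 110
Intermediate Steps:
E(h) = -4 + h
H = 36 (H = 6² = 36)
E(6) + H*a(5) = (-4 + 6) + 36*3 = 2 + 108 = 110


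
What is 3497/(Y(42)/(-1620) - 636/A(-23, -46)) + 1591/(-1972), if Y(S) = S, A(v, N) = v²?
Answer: -57955692689/20349068 ≈ -2848.1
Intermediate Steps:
3497/(Y(42)/(-1620) - 636/A(-23, -46)) + 1591/(-1972) = 3497/(42/(-1620) - 636/((-23)²)) + 1591/(-1972) = 3497/(42*(-1/1620) - 636/529) + 1591*(-1/1972) = 3497/(-7/270 - 636*1/529) - 1591/1972 = 3497/(-7/270 - 636/529) - 1591/1972 = 3497/(-175423/142830) - 1591/1972 = 3497*(-142830/175423) - 1591/1972 = -499476510/175423 - 1591/1972 = -57955692689/20349068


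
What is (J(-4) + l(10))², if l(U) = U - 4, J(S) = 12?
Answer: 324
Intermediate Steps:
l(U) = -4 + U
(J(-4) + l(10))² = (12 + (-4 + 10))² = (12 + 6)² = 18² = 324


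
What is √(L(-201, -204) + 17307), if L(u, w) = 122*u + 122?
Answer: I*√7093 ≈ 84.22*I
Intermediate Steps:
L(u, w) = 122 + 122*u
√(L(-201, -204) + 17307) = √((122 + 122*(-201)) + 17307) = √((122 - 24522) + 17307) = √(-24400 + 17307) = √(-7093) = I*√7093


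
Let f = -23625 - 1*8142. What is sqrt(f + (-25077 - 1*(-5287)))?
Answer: I*sqrt(51557) ≈ 227.06*I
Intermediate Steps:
f = -31767 (f = -23625 - 8142 = -31767)
sqrt(f + (-25077 - 1*(-5287))) = sqrt(-31767 + (-25077 - 1*(-5287))) = sqrt(-31767 + (-25077 + 5287)) = sqrt(-31767 - 19790) = sqrt(-51557) = I*sqrt(51557)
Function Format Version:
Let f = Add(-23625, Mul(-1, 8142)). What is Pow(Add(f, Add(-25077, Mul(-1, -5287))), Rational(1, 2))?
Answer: Mul(I, Pow(51557, Rational(1, 2))) ≈ Mul(227.06, I)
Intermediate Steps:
f = -31767 (f = Add(-23625, -8142) = -31767)
Pow(Add(f, Add(-25077, Mul(-1, -5287))), Rational(1, 2)) = Pow(Add(-31767, Add(-25077, Mul(-1, -5287))), Rational(1, 2)) = Pow(Add(-31767, Add(-25077, 5287)), Rational(1, 2)) = Pow(Add(-31767, -19790), Rational(1, 2)) = Pow(-51557, Rational(1, 2)) = Mul(I, Pow(51557, Rational(1, 2)))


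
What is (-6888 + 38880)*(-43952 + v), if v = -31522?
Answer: -2414564208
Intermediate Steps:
(-6888 + 38880)*(-43952 + v) = (-6888 + 38880)*(-43952 - 31522) = 31992*(-75474) = -2414564208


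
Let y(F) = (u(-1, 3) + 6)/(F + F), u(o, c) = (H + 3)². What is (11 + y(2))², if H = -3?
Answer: 625/4 ≈ 156.25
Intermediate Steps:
u(o, c) = 0 (u(o, c) = (-3 + 3)² = 0² = 0)
y(F) = 3/F (y(F) = (0 + 6)/(F + F) = 6/((2*F)) = 6*(1/(2*F)) = 3/F)
(11 + y(2))² = (11 + 3/2)² = (25/2)² = 625/4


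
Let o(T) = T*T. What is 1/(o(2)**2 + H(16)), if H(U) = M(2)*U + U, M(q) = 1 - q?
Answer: 1/16 ≈ 0.062500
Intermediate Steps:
o(T) = T**2
H(U) = 0 (H(U) = (1 - 1*2)*U + U = (1 - 2)*U + U = -U + U = 0)
1/(o(2)**2 + H(16)) = 1/((2**2)**2 + 0) = 1/(4**2 + 0) = 1/(16 + 0) = 1/16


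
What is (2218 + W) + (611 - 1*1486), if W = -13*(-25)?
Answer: 1668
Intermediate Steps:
W = 325
(2218 + W) + (611 - 1*1486) = (2218 + 325) + (611 - 1*1486) = 2543 + (611 - 1486) = 2543 - 875 = 1668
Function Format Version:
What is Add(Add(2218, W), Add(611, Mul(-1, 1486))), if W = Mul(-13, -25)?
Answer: 1668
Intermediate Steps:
W = 325
Add(Add(2218, W), Add(611, Mul(-1, 1486))) = Add(Add(2218, 325), Add(611, Mul(-1, 1486))) = Add(2543, Add(611, -1486)) = Add(2543, -875) = 1668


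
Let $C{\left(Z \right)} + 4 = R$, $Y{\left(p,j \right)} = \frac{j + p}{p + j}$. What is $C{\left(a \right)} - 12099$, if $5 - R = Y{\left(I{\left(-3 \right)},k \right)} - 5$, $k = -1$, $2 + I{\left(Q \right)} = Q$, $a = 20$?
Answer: $-12094$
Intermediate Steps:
$I{\left(Q \right)} = -2 + Q$
$Y{\left(p,j \right)} = 1$ ($Y{\left(p,j \right)} = \frac{j + p}{j + p} = 1$)
$R = 9$ ($R = 5 - \left(1 - 5\right) = 5 - -4 = 5 + 4 = 9$)
$C{\left(Z \right)} = 5$ ($C{\left(Z \right)} = -4 + 9 = 5$)
$C{\left(a \right)} - 12099 = 5 - 12099 = -12094$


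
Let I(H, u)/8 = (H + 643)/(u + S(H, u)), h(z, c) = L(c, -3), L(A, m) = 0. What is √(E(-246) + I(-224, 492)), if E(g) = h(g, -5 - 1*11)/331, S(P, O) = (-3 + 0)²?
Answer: 2*√419838/501 ≈ 2.5866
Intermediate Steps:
h(z, c) = 0
S(P, O) = 9 (S(P, O) = (-3)² = 9)
I(H, u) = 8*(643 + H)/(9 + u) (I(H, u) = 8*((H + 643)/(u + 9)) = 8*((643 + H)/(9 + u)) = 8*(643 + H)/(9 + u))
E(g) = 0 (E(g) = 0/331 = 0*(1/331) = 0)
√(E(-246) + I(-224, 492)) = √(0 + 8*(643 - 224)/(9 + 492)) = √(0 + 8*419/501) = √(0 + 8*(1/501)*419) = √(0 + 3352/501) = √(3352/501) = 2*√419838/501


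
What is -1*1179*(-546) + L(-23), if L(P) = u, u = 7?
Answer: 643741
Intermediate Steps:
L(P) = 7
-1*1179*(-546) + L(-23) = -1*1179*(-546) + 7 = -1179*(-546) + 7 = 643734 + 7 = 643741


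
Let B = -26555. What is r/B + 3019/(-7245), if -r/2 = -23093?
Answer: -82957423/38478195 ≈ -2.1560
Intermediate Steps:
r = 46186 (r = -2*(-23093) = 46186)
r/B + 3019/(-7245) = 46186/(-26555) + 3019/(-7245) = 46186*(-1/26555) + 3019*(-1/7245) = -46186/26555 - 3019/7245 = -82957423/38478195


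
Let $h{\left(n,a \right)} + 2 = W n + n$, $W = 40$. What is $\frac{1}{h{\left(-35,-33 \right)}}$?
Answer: $- \frac{1}{1437} \approx -0.00069589$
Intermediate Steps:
$h{\left(n,a \right)} = -2 + 41 n$ ($h{\left(n,a \right)} = -2 + \left(40 n + n\right) = -2 + 41 n$)
$\frac{1}{h{\left(-35,-33 \right)}} = \frac{1}{-2 + 41 \left(-35\right)} = \frac{1}{-2 - 1435} = \frac{1}{-1437} = - \frac{1}{1437}$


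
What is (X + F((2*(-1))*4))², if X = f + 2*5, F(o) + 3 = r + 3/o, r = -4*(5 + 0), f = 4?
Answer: 5625/64 ≈ 87.891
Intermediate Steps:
r = -20 (r = -4*5 = -20)
F(o) = -23 + 3/o (F(o) = -3 + (-20 + 3/o) = -23 + 3/o)
X = 14 (X = 4 + 2*5 = 4 + 10 = 14)
(X + F((2*(-1))*4))² = (14 + (-23 + 3/(((2*(-1))*4))))² = (14 + (-23 + 3/((-2*4))))² = (14 + (-23 + 3/(-8)))² = (14 + (-23 + 3*(-⅛)))² = (14 + (-23 - 3/8))² = (14 - 187/8)² = (-75/8)² = 5625/64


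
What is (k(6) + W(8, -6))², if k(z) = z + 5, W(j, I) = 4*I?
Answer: 169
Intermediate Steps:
k(z) = 5 + z
(k(6) + W(8, -6))² = ((5 + 6) + 4*(-6))² = (11 - 24)² = (-13)² = 169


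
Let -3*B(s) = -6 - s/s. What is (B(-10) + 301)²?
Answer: 828100/9 ≈ 92011.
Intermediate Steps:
B(s) = 7/3 (B(s) = -(-6 - s/s)/3 = -(-6 - 1*1)/3 = -(-6 - 1)/3 = -⅓*(-7) = 7/3)
(B(-10) + 301)² = (7/3 + 301)² = (910/3)² = 828100/9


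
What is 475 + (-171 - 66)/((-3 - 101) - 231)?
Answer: 159362/335 ≈ 475.71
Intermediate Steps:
475 + (-171 - 66)/((-3 - 101) - 231) = 475 - 237/(-104 - 231) = 475 - 237/(-335) = 475 - 237*(-1/335) = 475 + 237/335 = 159362/335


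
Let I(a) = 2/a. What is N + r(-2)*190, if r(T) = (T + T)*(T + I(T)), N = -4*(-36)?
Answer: 2424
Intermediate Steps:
N = 144
r(T) = 2*T*(T + 2/T) (r(T) = (T + T)*(T + 2/T) = (2*T)*(T + 2/T) = 2*T*(T + 2/T))
N + r(-2)*190 = 144 + (4 + 2*(-2)²)*190 = 144 + (4 + 2*4)*190 = 144 + (4 + 8)*190 = 144 + 12*190 = 144 + 2280 = 2424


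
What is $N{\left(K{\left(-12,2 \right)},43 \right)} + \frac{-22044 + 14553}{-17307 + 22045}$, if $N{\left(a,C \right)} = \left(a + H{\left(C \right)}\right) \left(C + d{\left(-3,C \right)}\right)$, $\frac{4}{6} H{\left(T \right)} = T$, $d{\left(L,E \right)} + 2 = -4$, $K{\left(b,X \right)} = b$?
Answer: $\frac{4598037}{2369} \approx 1940.9$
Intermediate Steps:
$d{\left(L,E \right)} = -6$ ($d{\left(L,E \right)} = -2 - 4 = -6$)
$H{\left(T \right)} = \frac{3 T}{2}$
$N{\left(a,C \right)} = \left(-6 + C\right) \left(a + \frac{3 C}{2}\right)$ ($N{\left(a,C \right)} = \left(a + \frac{3 C}{2}\right) \left(C - 6\right) = \left(a + \frac{3 C}{2}\right) \left(-6 + C\right) = \left(-6 + C\right) \left(a + \frac{3 C}{2}\right)$)
$N{\left(K{\left(-12,2 \right)},43 \right)} + \frac{-22044 + 14553}{-17307 + 22045} = \left(\left(-9\right) 43 - -72 + \frac{3 \cdot 43^{2}}{2} + 43 \left(-12\right)\right) + \frac{-22044 + 14553}{-17307 + 22045} = \left(-387 + 72 + \frac{3}{2} \cdot 1849 - 516\right) - \frac{7491}{4738} = \left(-387 + 72 + \frac{5547}{2} - 516\right) - \frac{7491}{4738} = \frac{3885}{2} - \frac{7491}{4738} = \frac{4598037}{2369}$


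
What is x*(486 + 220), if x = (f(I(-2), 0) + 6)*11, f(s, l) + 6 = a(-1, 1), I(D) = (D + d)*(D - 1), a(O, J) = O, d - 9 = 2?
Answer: -7766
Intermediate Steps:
d = 11 (d = 9 + 2 = 11)
I(D) = (-1 + D)*(11 + D) (I(D) = (D + 11)*(D - 1) = (11 + D)*(-1 + D) = (-1 + D)*(11 + D))
f(s, l) = -7 (f(s, l) = -6 - 1 = -7)
x = -11 (x = (-7 + 6)*11 = -1*11 = -11)
x*(486 + 220) = -11*(486 + 220) = -11*706 = -7766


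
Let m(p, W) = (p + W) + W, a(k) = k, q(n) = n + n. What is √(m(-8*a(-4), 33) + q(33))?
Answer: 2*√41 ≈ 12.806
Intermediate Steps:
q(n) = 2*n
m(p, W) = p + 2*W (m(p, W) = (W + p) + W = p + 2*W)
√(m(-8*a(-4), 33) + q(33)) = √((-8*(-4) + 2*33) + 2*33) = √((32 + 66) + 66) = √(98 + 66) = √164 = 2*√41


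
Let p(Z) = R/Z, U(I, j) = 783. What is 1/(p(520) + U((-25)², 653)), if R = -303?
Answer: 520/406857 ≈ 0.0012781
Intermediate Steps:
p(Z) = -303/Z
1/(p(520) + U((-25)², 653)) = 1/(-303/520 + 783) = 1/(406857/520) = 520/406857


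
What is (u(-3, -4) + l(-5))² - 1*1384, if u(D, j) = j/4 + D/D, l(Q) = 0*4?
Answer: -1384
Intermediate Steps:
l(Q) = 0
u(D, j) = 1 + j/4 (u(D, j) = j*(¼) + 1 = j/4 + 1 = 1 + j/4)
(u(-3, -4) + l(-5))² - 1*1384 = ((1 + (¼)*(-4)) + 0)² - 1*1384 = ((1 - 1) + 0)² - 1384 = (0 + 0)² - 1384 = 0² - 1384 = 0 - 1384 = -1384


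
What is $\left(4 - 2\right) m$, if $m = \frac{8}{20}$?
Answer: $\frac{4}{5} \approx 0.8$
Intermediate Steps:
$m = \frac{2}{5}$ ($m = 8 \cdot \frac{1}{20} = \frac{2}{5} \approx 0.4$)
$\left(4 - 2\right) m = \left(4 - 2\right) \frac{2}{5} = 2 \cdot \frac{2}{5} = \frac{4}{5}$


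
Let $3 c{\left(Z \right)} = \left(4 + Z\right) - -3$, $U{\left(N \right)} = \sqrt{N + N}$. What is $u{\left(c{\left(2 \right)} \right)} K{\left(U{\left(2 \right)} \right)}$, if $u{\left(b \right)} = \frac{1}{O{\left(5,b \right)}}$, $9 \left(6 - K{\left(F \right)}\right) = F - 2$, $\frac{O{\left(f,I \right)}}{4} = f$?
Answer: $\frac{3}{10} \approx 0.3$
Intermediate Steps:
$U{\left(N \right)} = \sqrt{2} \sqrt{N}$ ($U{\left(N \right)} = \sqrt{2 N} = \sqrt{2} \sqrt{N}$)
$O{\left(f,I \right)} = 4 f$
$K{\left(F \right)} = \frac{56}{9} - \frac{F}{9}$ ($K{\left(F \right)} = 6 - \frac{F - 2}{9} = 6 - \frac{-2 + F}{9} = 6 - \left(- \frac{2}{9} + \frac{F}{9}\right) = \frac{56}{9} - \frac{F}{9}$)
$c{\left(Z \right)} = \frac{7}{3} + \frac{Z}{3}$ ($c{\left(Z \right)} = \frac{\left(4 + Z\right) - -3}{3} = \frac{\left(4 + Z\right) + 3}{3} = \frac{7 + Z}{3} = \frac{7}{3} + \frac{Z}{3}$)
$u{\left(b \right)} = \frac{1}{20}$ ($u{\left(b \right)} = \frac{1}{4 \cdot 5} = \frac{1}{20}$)
$u{\left(c{\left(2 \right)} \right)} K{\left(U{\left(2 \right)} \right)} = \frac{\frac{56}{9} - \frac{\sqrt{2} \sqrt{2}}{9}}{20} = \frac{\frac{56}{9} - \frac{2}{9}}{20} = \frac{1}{20} \cdot 6 = \frac{3}{10}$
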